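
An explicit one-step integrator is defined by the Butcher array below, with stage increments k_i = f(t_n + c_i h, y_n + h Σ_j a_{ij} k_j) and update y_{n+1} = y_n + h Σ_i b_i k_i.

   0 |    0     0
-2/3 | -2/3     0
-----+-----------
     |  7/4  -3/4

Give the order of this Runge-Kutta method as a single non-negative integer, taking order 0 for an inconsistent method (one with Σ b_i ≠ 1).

2

b = (7/4, -3/4)
c = (0, -2/3)
Σ b_i: 7/4·1 + (-3/4)·1 = 1 ✓
b·c: (-3/4)·(-2/3) = 1/2 ✓; 2 stages ⇒ order 2.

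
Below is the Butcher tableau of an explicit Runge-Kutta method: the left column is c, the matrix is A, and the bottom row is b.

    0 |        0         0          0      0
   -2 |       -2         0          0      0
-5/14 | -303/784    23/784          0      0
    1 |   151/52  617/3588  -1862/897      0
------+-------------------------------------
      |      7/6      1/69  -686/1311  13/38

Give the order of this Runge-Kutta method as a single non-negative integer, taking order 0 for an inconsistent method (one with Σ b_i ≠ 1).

b = (7/6, 1/69, -686/1311, 13/38)
c = (0, -2, -5/14, 1)
Ac = (0, 0, -23/392, 31/78)
Σ b_i: 7/6·1 + 1/69·1 + (-686/1311)·1 + 13/38·1 = 1 ✓
b·c: 1/69·(-2) + (-686/1311)·(-5/14) + 13/38·1 = 1/2 ✓
b·c²: 1/69·4 + (-686/1311)·25/196 + 13/38·1 = 1/3 ✓
b·Ac: (-686/1311)·(-23/392) + 13/38·31/78 = 1/6 ✓
b·c³: 1/69·(-8) + (-686/1311)·(-125/2744) + 13/38·1 = 1/4 ✓
b·(c∘Ac): (-686/1311)·115/5488 + 13/38·31/78 = 1/8 ✓
b·Ac²: (-686/1311)·23/196 + 13/38·11/26 = 1/12 ✓
b·A²c: 13/38·19/156 = 1/24 ✓; 4 stages ⇒ order 4.

4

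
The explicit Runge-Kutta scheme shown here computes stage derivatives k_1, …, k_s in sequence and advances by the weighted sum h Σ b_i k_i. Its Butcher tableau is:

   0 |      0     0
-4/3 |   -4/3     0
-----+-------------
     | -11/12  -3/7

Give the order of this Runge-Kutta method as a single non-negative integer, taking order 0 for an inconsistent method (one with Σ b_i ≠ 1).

0

b = (-11/12, -3/7)
c = (0, -4/3)
Σ b_i: (-11/12)·1 + (-3/7)·1 = -113/84 ≠ 1 ⇒ order 0.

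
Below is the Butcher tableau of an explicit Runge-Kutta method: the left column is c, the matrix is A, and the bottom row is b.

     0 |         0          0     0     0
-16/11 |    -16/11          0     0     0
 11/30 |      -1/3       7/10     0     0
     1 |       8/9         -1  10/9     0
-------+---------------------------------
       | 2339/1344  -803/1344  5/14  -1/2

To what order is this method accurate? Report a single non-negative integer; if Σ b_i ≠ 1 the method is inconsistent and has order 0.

b = (2339/1344, -803/1344, 5/14, -1/2)
c = (0, -16/11, 11/30, 1)
Ac = (0, 0, -56/55, 553/297)
Σ b_i: 2339/1344·1 + (-803/1344)·1 + 5/14·1 + (-1/2)·1 = 1 ✓
b·c: (-803/1344)·(-16/11) + 5/14·11/30 + (-1/2)·1 = 1/2 ✓
b·c²: (-803/1344)·256/121 + 5/14·121/900 + (-1/2)·1 = -47569/27720 ≠ 1/3 ⇒ order 2.
b·Ac: 5/14·(-56/55) + (-1/2)·553/297 = -769/594 ≠ 1/6

2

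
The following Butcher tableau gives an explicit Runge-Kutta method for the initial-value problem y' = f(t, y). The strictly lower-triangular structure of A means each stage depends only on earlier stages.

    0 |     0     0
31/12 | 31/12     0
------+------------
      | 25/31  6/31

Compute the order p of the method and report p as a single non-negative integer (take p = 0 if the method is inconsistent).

b = (25/31, 6/31)
c = (0, 31/12)
Σ b_i: 25/31·1 + 6/31·1 = 1 ✓
b·c: 6/31·31/12 = 1/2 ✓; 2 stages ⇒ order 2.

2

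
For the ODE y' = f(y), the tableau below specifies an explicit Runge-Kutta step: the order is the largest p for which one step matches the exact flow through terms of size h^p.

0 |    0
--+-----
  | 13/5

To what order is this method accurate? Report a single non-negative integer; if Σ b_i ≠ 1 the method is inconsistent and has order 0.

b = (13/5)
c = (0)
Σ b_i: 13/5·1 = 13/5 ≠ 1 ⇒ order 0.

0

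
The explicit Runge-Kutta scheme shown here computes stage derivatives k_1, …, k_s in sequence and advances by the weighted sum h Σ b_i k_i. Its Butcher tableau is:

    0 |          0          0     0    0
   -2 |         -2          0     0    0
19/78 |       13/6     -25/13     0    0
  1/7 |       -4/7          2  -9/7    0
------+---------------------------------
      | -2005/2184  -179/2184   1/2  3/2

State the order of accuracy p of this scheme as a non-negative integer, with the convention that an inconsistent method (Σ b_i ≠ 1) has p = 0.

2

b = (-2005/2184, -179/2184, 1/2, 3/2)
c = (0, -2, 19/78, 1/7)
Ac = (0, 0, 50/13, -785/182)
Σ b_i: (-2005/2184)·1 + (-179/2184)·1 + 1/2·1 + 3/2·1 = 1 ✓
b·c: (-179/2184)·(-2) + 1/2·19/78 + 3/2·1/7 = 1/2 ✓
b·c²: (-179/2184)·4 + 1/2·361/6084 + 3/2·1/49 = -159527/596232 ≠ 1/3 ⇒ order 2.
b·Ac: 1/2·50/13 + 3/2·(-785/182) = -1655/364 ≠ 1/6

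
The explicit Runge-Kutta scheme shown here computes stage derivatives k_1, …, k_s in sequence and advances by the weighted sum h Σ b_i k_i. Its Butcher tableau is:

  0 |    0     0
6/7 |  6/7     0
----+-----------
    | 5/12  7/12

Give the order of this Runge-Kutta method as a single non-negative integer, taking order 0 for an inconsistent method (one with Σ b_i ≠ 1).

2

b = (5/12, 7/12)
c = (0, 6/7)
Σ b_i: 5/12·1 + 7/12·1 = 1 ✓
b·c: 7/12·6/7 = 1/2 ✓; 2 stages ⇒ order 2.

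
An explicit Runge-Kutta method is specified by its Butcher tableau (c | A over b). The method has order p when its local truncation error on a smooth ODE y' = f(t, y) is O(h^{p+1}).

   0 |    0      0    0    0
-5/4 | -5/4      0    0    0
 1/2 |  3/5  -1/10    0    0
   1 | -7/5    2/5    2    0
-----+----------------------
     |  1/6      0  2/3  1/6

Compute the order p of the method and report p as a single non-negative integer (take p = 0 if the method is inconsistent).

4

b = (1/6, 0, 2/3, 1/6)
c = (0, -5/4, 1/2, 1)
Ac = (0, 0, 1/8, 1/2)
Σ b_i: 1/6·1 + 2/3·1 + 1/6·1 = 1 ✓
b·c: 2/3·1/2 + 1/6·1 = 1/2 ✓
b·c²: 2/3·1/4 + 1/6·1 = 1/3 ✓
b·Ac: 2/3·1/8 + 1/6·1/2 = 1/6 ✓
b·c³: 2/3·1/8 + 1/6·1 = 1/4 ✓
b·(c∘Ac): 2/3·1/16 + 1/6·1/2 = 1/8 ✓
b·Ac²: 2/3·(-5/32) + 1/6·9/8 = 1/12 ✓
b·A²c: 1/6·1/4 = 1/24 ✓; 4 stages ⇒ order 4.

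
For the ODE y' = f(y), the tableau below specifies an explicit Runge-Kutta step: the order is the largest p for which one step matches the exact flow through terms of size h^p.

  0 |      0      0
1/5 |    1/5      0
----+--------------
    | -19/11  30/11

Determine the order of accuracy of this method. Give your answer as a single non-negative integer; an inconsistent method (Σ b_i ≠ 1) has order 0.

b = (-19/11, 30/11)
c = (0, 1/5)
Σ b_i: (-19/11)·1 + 30/11·1 = 1 ✓
b·c: 30/11·1/5 = 6/11 ≠ 1/2 ⇒ order 1.

1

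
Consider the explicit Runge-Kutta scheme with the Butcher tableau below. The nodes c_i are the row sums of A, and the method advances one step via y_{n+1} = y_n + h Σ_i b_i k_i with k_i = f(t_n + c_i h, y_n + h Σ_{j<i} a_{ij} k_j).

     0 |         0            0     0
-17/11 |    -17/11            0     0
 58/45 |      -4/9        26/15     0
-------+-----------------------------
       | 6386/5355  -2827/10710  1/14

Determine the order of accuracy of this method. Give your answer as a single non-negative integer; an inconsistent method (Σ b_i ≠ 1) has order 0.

2

b = (6386/5355, -2827/10710, 1/14)
c = (0, -17/11, 58/45)
Ac = (0, 0, -442/165)
Σ b_i: 6386/5355·1 + (-2827/10710)·1 + 1/14·1 = 1 ✓
b·c: (-2827/10710)·(-17/11) + 1/14·58/45 = 1/2 ✓
b·c²: (-2827/10710)·289/121 + 1/14·3364/2025 = -159601/311850 ≠ 1/3 ⇒ order 2.
b·Ac: 1/14·(-442/165) = -221/1155 ≠ 1/6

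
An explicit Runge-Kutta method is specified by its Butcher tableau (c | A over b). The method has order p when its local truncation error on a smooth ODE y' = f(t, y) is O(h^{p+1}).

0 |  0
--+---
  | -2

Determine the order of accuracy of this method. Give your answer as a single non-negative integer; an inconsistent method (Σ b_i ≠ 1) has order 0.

b = (-2)
c = (0)
Σ b_i: (-2)·1 = -2 ≠ 1 ⇒ order 0.

0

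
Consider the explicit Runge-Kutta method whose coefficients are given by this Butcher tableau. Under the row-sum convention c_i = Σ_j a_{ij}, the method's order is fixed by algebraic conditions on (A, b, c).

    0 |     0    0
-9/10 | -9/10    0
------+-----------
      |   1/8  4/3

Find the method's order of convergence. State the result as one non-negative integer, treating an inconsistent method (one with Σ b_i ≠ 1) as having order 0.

b = (1/8, 4/3)
c = (0, -9/10)
Σ b_i: 1/8·1 + 4/3·1 = 35/24 ≠ 1 ⇒ order 0.

0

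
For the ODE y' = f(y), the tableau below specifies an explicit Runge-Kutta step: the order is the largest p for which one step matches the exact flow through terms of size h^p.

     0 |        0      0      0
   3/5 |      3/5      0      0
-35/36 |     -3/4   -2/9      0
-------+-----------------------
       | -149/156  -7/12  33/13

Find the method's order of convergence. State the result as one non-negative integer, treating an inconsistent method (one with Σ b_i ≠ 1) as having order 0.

1

b = (-149/156, -7/12, 33/13)
c = (0, 3/5, -35/36)
Ac = (0, 0, -2/15)
Σ b_i: (-149/156)·1 + (-7/12)·1 + 33/13·1 = 1 ✓
b·c: (-7/12)·3/5 + 33/13·(-35/36) = -1099/390 ≠ 1/2 ⇒ order 1.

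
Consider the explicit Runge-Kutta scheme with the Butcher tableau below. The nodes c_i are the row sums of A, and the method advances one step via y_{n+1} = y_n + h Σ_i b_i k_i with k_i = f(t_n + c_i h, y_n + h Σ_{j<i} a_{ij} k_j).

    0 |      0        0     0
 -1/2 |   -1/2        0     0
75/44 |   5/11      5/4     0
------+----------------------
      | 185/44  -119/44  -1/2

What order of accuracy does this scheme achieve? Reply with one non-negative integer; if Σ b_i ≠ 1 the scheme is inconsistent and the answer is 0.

b = (185/44, -119/44, -1/2)
c = (0, -1/2, 75/44)
Ac = (0, 0, -5/8)
Σ b_i: 185/44·1 + (-119/44)·1 + (-1/2)·1 = 1 ✓
b·c: (-119/44)·(-1/2) + (-1/2)·75/44 = 1/2 ✓
b·c²: (-119/44)·1/4 + (-1/2)·5625/1936 = -8243/3872 ≠ 1/3 ⇒ order 2.
b·Ac: (-1/2)·(-5/8) = 5/16 ≠ 1/6

2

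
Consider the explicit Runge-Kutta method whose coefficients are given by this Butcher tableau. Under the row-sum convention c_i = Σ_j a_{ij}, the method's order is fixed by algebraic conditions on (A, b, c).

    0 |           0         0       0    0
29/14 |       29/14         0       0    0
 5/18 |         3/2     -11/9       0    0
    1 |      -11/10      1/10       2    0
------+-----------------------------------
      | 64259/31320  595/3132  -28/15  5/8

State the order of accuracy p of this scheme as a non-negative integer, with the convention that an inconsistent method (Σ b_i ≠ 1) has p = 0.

2

b = (64259/31320, 595/3132, -28/15, 5/8)
c = (0, 29/14, 5/18, 1)
Ac = (0, 0, -319/126, 961/1260)
Σ b_i: 64259/31320·1 + 595/3132·1 + (-28/15)·1 + 5/8·1 = 1 ✓
b·c: 595/3132·29/14 + (-28/15)·5/18 + 5/8·1 = 1/2 ✓
b·c²: 595/3132·841/196 + (-28/15)·25/324 + 5/8·1 = 35275/27216 ≠ 1/3 ⇒ order 2.
b·Ac: (-28/15)·(-319/126) + 5/8·961/1260 = 157327/30240 ≠ 1/6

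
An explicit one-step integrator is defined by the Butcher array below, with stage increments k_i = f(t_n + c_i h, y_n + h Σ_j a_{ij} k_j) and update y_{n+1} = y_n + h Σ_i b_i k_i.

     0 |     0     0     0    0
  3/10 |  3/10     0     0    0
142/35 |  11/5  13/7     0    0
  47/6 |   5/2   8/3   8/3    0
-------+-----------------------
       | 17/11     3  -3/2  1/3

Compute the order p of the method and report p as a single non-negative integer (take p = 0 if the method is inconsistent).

0

b = (17/11, 3, -3/2, 1/3)
c = (0, 3/10, 142/35, 47/6)
Ac = (0, 0, 39/70, 244/21)
Σ b_i: 17/11·1 + 3·1 + (-3/2)·1 + 1/3·1 = 223/66 ≠ 1 ⇒ order 0.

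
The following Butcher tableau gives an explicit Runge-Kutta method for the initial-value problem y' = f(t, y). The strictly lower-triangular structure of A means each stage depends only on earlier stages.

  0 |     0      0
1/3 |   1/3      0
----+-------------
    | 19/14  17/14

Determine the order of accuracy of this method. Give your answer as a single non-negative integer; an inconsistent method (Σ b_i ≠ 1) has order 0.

0

b = (19/14, 17/14)
c = (0, 1/3)
Σ b_i: 19/14·1 + 17/14·1 = 18/7 ≠ 1 ⇒ order 0.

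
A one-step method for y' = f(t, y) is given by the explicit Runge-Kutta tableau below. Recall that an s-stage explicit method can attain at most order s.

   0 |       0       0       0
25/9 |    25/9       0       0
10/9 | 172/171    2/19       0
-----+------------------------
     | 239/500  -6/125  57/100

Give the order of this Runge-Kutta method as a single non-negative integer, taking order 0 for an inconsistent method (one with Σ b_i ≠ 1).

b = (239/500, -6/125, 57/100)
c = (0, 25/9, 10/9)
Ac = (0, 0, 50/171)
Σ b_i: 239/500·1 + (-6/125)·1 + 57/100·1 = 1 ✓
b·c: (-6/125)·25/9 + 57/100·10/9 = 1/2 ✓
b·c²: (-6/125)·625/81 + 57/100·100/81 = 1/3 ✓
b·Ac: 57/100·50/171 = 1/6 ✓; 3 stages ⇒ order 3.

3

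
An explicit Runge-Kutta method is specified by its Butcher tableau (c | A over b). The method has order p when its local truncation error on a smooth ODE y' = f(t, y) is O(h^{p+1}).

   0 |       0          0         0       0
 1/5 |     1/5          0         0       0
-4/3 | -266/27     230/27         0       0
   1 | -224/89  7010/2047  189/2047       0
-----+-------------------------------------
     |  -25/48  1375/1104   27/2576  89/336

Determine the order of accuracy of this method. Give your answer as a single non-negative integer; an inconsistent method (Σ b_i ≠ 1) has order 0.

b = (-25/48, 1375/1104, 27/2576, 89/336)
c = (0, 1/5, -4/3, 1)
Ac = (0, 0, 46/27, 50/89)
Σ b_i: (-25/48)·1 + 1375/1104·1 + 27/2576·1 + 89/336·1 = 1 ✓
b·c: 1375/1104·1/5 + 27/2576·(-4/3) + 89/336·1 = 1/2 ✓
b·c²: 1375/1104·1/25 + 27/2576·16/9 + 89/336·1 = 1/3 ✓
b·Ac: 27/2576·46/27 + 89/336·50/89 = 1/6 ✓
b·c³: 1375/1104·1/125 + 27/2576·(-64/27) + 89/336·1 = 1/4 ✓
b·(c∘Ac): 27/2576·(-184/81) + 89/336·50/89 = 1/8 ✓
b·Ac²: 27/2576·46/135 + 89/336·134/445 = 1/12 ✓
b·A²c: 89/336·14/89 = 1/24 ✓; 4 stages ⇒ order 4.

4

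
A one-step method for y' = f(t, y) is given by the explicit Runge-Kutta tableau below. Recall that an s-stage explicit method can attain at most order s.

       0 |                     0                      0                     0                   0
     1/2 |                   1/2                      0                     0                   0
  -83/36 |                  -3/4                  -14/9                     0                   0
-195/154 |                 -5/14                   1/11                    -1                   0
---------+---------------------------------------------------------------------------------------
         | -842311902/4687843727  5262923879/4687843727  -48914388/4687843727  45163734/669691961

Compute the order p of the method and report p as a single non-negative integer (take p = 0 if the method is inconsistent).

3

b = (-842311902/4687843727, 5262923879/4687843727, -48914388/4687843727, 45163734/669691961)
c = (0, 1/2, -83/36, -195/154)
Ac = (0, 0, -7/9, 931/396)
Σ b_i: (-842311902/4687843727)·1 + 5262923879/4687843727·1 + (-48914388/4687843727)·1 + 45163734/669691961·1 = 1 ✓
b·c: 5262923879/4687843727·1/2 + (-48914388/4687843727)·(-83/36) + 45163734/669691961·(-195/154) = 1/2 ✓
b·c²: 5262923879/4687843727·1/4 + (-48914388/4687843727)·6889/1296 + 45163734/669691961·38025/23716 = 1/3 ✓
b·Ac: (-48914388/4687843727)·(-7/9) + 45163734/669691961·931/396 = 1/6 ✓
b·c³: 5262923879/4687843727·1/8 + (-48914388/4687843727)·(-571787/46656) + 45163734/669691961·(-7414875/3652264) = 20473519283071/155936433734928 ≠ 1/4 ⇒ order 3.
b·(c∘Ac): (-48914388/4687843727)·581/324 + 45163734/669691961·(-8645/2904) = -1763756867/8036303532 ≠ 1/8
b·Ac²: (-48914388/4687843727)·(-7/18) + 45163734/669691961·(-75455/14256) = -51046808389/144653463576 ≠ 1/12
b·A²c: 45163734/669691961·7/9 = 105382046/2009075883 ≠ 1/24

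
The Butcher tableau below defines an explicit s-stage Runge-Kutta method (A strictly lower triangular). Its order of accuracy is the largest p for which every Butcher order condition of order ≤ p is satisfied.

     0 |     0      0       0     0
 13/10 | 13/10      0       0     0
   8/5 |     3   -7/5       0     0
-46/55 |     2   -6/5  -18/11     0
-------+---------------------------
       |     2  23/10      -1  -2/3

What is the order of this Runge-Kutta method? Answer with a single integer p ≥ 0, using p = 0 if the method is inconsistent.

0

b = (2, 23/10, -1, -2/3)
c = (0, 13/10, 8/5, -46/55)
Ac = (0, 0, -91/50, -1149/275)
Σ b_i: 2·1 + 23/10·1 + (-1)·1 + (-2/3)·1 = 79/30 ≠ 1 ⇒ order 0.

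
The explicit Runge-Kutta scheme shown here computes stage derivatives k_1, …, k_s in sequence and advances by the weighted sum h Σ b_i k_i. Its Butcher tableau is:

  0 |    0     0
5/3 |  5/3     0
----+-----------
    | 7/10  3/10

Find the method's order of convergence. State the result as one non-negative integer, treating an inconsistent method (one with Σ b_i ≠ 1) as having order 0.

2

b = (7/10, 3/10)
c = (0, 5/3)
Σ b_i: 7/10·1 + 3/10·1 = 1 ✓
b·c: 3/10·5/3 = 1/2 ✓; 2 stages ⇒ order 2.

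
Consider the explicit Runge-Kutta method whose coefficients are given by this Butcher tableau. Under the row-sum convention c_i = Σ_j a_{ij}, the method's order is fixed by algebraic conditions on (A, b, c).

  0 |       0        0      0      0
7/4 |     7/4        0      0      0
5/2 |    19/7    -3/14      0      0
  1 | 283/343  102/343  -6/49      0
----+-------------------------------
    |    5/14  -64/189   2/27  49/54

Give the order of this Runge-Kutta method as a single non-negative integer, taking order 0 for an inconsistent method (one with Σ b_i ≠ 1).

4

b = (5/14, -64/189, 2/27, 49/54)
c = (0, 7/4, 5/2, 1)
Ac = (0, 0, -3/8, 3/14)
Σ b_i: 5/14·1 + (-64/189)·1 + 2/27·1 + 49/54·1 = 1 ✓
b·c: (-64/189)·7/4 + 2/27·5/2 + 49/54·1 = 1/2 ✓
b·c²: (-64/189)·49/16 + 2/27·25/4 + 49/54·1 = 1/3 ✓
b·Ac: 2/27·(-3/8) + 49/54·3/14 = 1/6 ✓
b·c³: (-64/189)·343/64 + 2/27·125/8 + 49/54·1 = 1/4 ✓
b·(c∘Ac): 2/27·(-15/16) + 49/54·3/14 = 1/8 ✓
b·Ac²: 2/27·(-21/32) + 49/54·57/392 = 1/12 ✓
b·A²c: 49/54·9/196 = 1/24 ✓; 4 stages ⇒ order 4.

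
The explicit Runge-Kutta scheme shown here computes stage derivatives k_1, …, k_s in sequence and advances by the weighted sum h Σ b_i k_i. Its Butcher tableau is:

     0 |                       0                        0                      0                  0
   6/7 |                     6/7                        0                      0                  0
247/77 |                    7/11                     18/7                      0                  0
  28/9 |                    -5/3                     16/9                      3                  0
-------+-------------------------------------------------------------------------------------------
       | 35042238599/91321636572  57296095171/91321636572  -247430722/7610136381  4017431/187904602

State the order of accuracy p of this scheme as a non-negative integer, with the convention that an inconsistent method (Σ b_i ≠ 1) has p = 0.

3

b = (35042238599/91321636572, 57296095171/91321636572, -247430722/7610136381, 4017431/187904602)
c = (0, 6/7, 247/77, 28/9)
Ac = (0, 0, 108/49, 2575/231)
Σ b_i: 35042238599/91321636572·1 + 57296095171/91321636572·1 + (-247430722/7610136381)·1 + 4017431/187904602·1 = 1 ✓
b·c: 57296095171/91321636572·6/7 + (-247430722/7610136381)·247/77 + 4017431/187904602·28/9 = 1/2 ✓
b·c²: 57296095171/91321636572·36/49 + (-247430722/7610136381)·61009/5929 + 4017431/187904602·784/81 = 1/3 ✓
b·Ac: (-247430722/7610136381)·108/49 + 4017431/187904602·2575/231 = 1/6 ✓
b·c³: 57296095171/91321636572·216/343 + (-247430722/7610136381)·15069223/456533 + 4017431/187904602·21952/729 = -1265678832052/36916771584231 ≠ 1/4 ⇒ order 3.
b·(c∘Ac): (-247430722/7610136381)·26676/3773 + 4017431/187904602·10300/297 = 63590091038/124298894223 ≠ 1/8
b·Ac²: (-247430722/7610136381)·648/343 + 4017431/187904602·27253/847 = 63452460095/101280580478 ≠ 1/12
b·A²c: 4017431/187904602·324/49 = 650823822/4603662749 ≠ 1/24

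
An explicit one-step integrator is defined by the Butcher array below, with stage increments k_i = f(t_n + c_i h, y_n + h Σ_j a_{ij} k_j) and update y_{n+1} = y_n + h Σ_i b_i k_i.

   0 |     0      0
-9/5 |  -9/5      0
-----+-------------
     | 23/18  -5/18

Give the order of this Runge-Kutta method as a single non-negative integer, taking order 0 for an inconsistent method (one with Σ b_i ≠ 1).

2

b = (23/18, -5/18)
c = (0, -9/5)
Σ b_i: 23/18·1 + (-5/18)·1 = 1 ✓
b·c: (-5/18)·(-9/5) = 1/2 ✓; 2 stages ⇒ order 2.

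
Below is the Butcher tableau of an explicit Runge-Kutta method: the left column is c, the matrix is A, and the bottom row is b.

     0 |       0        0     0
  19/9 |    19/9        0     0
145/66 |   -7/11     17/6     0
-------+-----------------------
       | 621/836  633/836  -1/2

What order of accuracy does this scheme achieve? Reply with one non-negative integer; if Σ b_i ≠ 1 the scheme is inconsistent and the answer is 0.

2

b = (621/836, 633/836, -1/2)
c = (0, 19/9, 145/66)
Ac = (0, 0, 323/54)
Σ b_i: 621/836·1 + 633/836·1 + (-1/2)·1 = 1 ✓
b·c: 633/836·19/9 + (-1/2)·145/66 = 1/2 ✓
b·c²: 633/836·361/81 + (-1/2)·21025/4356 = 25123/26136 ≠ 1/3 ⇒ order 2.
b·Ac: (-1/2)·323/54 = -323/108 ≠ 1/6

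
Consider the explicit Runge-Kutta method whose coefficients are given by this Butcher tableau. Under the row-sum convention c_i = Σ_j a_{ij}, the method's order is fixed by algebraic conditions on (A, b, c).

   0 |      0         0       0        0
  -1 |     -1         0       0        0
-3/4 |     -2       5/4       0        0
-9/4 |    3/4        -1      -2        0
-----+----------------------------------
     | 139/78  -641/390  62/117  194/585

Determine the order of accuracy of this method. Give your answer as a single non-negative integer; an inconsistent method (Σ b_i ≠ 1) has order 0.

3

b = (139/78, -641/390, 62/117, 194/585)
c = (0, -1, -3/4, -9/4)
Ac = (0, 0, -5/4, 5/2)
Σ b_i: 139/78·1 + (-641/390)·1 + 62/117·1 + 194/585·1 = 1 ✓
b·c: (-641/390)·(-1) + 62/117·(-3/4) + 194/585·(-9/4) = 1/2 ✓
b·c²: (-641/390)·1 + 62/117·9/16 + 194/585·81/16 = 1/3 ✓
b·Ac: 62/117·(-5/4) + 194/585·5/2 = 1/6 ✓
b·c³: (-641/390)·(-1) + 62/117·(-27/64) + 194/585·(-729/64) = -1471/624 ≠ 1/4 ⇒ order 3.
b·(c∘Ac): 62/117·15/16 + 194/585·(-45/8) = -427/312 ≠ 1/8
b·Ac²: 62/117·5/4 + 194/585·(-17/8) = -11/260 ≠ 1/12
b·A²c: 194/585·5/2 = 97/117 ≠ 1/24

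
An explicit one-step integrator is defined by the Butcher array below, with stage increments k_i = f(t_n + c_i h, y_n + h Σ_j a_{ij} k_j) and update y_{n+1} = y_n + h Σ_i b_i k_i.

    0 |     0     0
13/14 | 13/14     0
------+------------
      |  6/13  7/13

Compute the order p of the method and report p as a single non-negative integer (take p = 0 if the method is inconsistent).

2

b = (6/13, 7/13)
c = (0, 13/14)
Σ b_i: 6/13·1 + 7/13·1 = 1 ✓
b·c: 7/13·13/14 = 1/2 ✓; 2 stages ⇒ order 2.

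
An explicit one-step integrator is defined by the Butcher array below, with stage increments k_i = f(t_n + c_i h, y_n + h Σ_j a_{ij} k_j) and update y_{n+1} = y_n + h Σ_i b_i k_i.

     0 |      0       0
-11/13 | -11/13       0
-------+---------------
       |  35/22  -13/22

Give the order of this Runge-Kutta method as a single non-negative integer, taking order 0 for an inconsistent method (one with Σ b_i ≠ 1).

b = (35/22, -13/22)
c = (0, -11/13)
Σ b_i: 35/22·1 + (-13/22)·1 = 1 ✓
b·c: (-13/22)·(-11/13) = 1/2 ✓; 2 stages ⇒ order 2.

2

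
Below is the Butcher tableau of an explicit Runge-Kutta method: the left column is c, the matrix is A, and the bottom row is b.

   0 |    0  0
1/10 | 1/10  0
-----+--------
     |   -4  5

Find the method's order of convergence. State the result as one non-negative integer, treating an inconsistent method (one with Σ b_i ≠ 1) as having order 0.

b = (-4, 5)
c = (0, 1/10)
Σ b_i: (-4)·1 + 5·1 = 1 ✓
b·c: 5·1/10 = 1/2 ✓; 2 stages ⇒ order 2.

2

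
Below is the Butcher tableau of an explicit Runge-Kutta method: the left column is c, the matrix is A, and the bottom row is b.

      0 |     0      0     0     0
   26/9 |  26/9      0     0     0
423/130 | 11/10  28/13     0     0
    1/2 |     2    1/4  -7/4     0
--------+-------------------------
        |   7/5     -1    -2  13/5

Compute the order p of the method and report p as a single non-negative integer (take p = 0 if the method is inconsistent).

b = (7/5, -1, -2, 13/5)
c = (0, 26/9, 423/130, 1/2)
Ac = (0, 0, 56/9, -23269/4680)
Σ b_i: 7/5·1 + (-1)·1 + (-2)·1 + 13/5·1 = 1 ✓
b·c: (-1)·26/9 + (-2)·423/130 + 13/5·1/2 = -9473/1170 ≠ 1/2 ⇒ order 1.

1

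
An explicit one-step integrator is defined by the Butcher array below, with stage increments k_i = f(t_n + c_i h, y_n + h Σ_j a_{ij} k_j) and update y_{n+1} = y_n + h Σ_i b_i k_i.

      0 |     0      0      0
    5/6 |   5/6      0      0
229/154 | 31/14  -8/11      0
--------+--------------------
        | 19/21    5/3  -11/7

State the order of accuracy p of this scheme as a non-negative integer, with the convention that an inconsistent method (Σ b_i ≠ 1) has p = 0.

1

b = (19/21, 5/3, -11/7)
c = (0, 5/6, 229/154)
Ac = (0, 0, -20/33)
Σ b_i: 19/21·1 + 5/3·1 + (-11/7)·1 = 1 ✓
b·c: 5/3·5/6 + (-11/7)·229/154 = -418/441 ≠ 1/2 ⇒ order 1.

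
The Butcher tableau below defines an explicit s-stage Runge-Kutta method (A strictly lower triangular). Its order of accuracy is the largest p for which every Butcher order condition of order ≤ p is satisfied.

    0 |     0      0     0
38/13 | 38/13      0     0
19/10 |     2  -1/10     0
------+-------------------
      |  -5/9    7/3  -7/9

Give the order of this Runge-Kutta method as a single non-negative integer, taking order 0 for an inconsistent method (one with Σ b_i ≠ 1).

1

b = (-5/9, 7/3, -7/9)
c = (0, 38/13, 19/10)
Ac = (0, 0, -19/65)
Σ b_i: (-5/9)·1 + 7/3·1 + (-7/9)·1 = 1 ✓
b·c: 7/3·38/13 + (-7/9)·19/10 = 6251/1170 ≠ 1/2 ⇒ order 1.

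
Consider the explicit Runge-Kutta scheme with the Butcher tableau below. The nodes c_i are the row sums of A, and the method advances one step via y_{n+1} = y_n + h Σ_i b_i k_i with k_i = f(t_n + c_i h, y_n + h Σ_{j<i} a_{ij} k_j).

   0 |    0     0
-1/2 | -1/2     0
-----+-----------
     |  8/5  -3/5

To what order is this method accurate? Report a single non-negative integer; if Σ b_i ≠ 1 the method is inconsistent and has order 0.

1

b = (8/5, -3/5)
c = (0, -1/2)
Σ b_i: 8/5·1 + (-3/5)·1 = 1 ✓
b·c: (-3/5)·(-1/2) = 3/10 ≠ 1/2 ⇒ order 1.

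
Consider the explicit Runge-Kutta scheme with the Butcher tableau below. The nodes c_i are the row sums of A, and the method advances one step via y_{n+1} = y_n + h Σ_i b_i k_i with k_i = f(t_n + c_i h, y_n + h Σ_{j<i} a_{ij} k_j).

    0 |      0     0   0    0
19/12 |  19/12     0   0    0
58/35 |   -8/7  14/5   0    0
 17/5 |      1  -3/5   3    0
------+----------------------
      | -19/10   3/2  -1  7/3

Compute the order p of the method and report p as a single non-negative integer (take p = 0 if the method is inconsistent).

0

b = (-19/10, 3/2, -1, 7/3)
c = (0, 19/12, 58/35, 17/5)
Ac = (0, 0, 133/30, 563/140)
Σ b_i: (-19/10)·1 + 3/2·1 + (-1)·1 + 7/3·1 = 14/15 ≠ 1 ⇒ order 0.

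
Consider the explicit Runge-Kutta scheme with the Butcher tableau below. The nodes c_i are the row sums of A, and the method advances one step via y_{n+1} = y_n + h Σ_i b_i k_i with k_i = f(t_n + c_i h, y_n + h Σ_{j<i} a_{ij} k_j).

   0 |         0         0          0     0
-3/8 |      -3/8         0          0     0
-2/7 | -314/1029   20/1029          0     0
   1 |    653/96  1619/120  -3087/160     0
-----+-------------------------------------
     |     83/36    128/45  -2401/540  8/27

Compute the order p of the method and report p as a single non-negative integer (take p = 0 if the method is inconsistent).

b = (83/36, 128/45, -2401/540, 8/27)
c = (0, -3/8, -2/7, 1)
Ac = (0, 0, -5/686, 29/64)
Σ b_i: 83/36·1 + 128/45·1 + (-2401/540)·1 + 8/27·1 = 1 ✓
b·c: 128/45·(-3/8) + (-2401/540)·(-2/7) + 8/27·1 = 1/2 ✓
b·c²: 128/45·9/64 + (-2401/540)·4/49 + 8/27·1 = 1/3 ✓
b·Ac: (-2401/540)·(-5/686) + 8/27·29/64 = 1/6 ✓
b·c³: 128/45·(-27/512) + (-2401/540)·(-8/343) + 8/27·1 = 1/4 ✓
b·(c∘Ac): (-2401/540)·5/2401 + 8/27·29/64 = 1/8 ✓
b·Ac²: (-2401/540)·15/5488 + 8/27·165/512 = 1/12 ✓
b·A²c: 8/27·9/64 = 1/24 ✓; 4 stages ⇒ order 4.

4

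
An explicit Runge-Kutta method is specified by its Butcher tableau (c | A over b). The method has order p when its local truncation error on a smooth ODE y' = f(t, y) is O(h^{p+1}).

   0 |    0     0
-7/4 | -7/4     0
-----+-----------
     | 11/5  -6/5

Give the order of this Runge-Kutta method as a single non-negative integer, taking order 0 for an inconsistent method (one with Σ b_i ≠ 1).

b = (11/5, -6/5)
c = (0, -7/4)
Σ b_i: 11/5·1 + (-6/5)·1 = 1 ✓
b·c: (-6/5)·(-7/4) = 21/10 ≠ 1/2 ⇒ order 1.

1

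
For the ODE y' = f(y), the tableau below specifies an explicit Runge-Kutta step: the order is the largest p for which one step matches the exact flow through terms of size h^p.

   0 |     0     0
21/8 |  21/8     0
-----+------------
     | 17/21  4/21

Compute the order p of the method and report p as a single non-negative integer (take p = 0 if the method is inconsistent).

2

b = (17/21, 4/21)
c = (0, 21/8)
Σ b_i: 17/21·1 + 4/21·1 = 1 ✓
b·c: 4/21·21/8 = 1/2 ✓; 2 stages ⇒ order 2.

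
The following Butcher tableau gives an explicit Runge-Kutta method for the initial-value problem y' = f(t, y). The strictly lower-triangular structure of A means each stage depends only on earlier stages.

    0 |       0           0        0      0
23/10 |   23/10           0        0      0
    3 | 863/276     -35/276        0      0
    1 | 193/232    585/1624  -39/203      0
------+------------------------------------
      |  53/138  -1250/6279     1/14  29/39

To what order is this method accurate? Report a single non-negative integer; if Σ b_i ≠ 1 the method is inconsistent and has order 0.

b = (53/138, -1250/6279, 1/14, 29/39)
c = (0, 23/10, 3, 1)
Ac = (0, 0, -7/24, 117/464)
Σ b_i: 53/138·1 + (-1250/6279)·1 + 1/14·1 + 29/39·1 = 1 ✓
b·c: (-1250/6279)·23/10 + 1/14·3 + 29/39·1 = 1/2 ✓
b·c²: (-1250/6279)·529/100 + 1/14·9 + 29/39·1 = 1/3 ✓
b·Ac: 1/14·(-7/24) + 29/39·117/464 = 1/6 ✓
b·c³: (-1250/6279)·12167/1000 + 1/14·27 + 29/39·1 = 1/4 ✓
b·(c∘Ac): 1/14·(-7/8) + 29/39·117/464 = 1/8 ✓
b·Ac²: 1/14·(-161/240) + 29/39·819/4640 = 1/12 ✓
b·A²c: 29/39·13/232 = 1/24 ✓; 4 stages ⇒ order 4.

4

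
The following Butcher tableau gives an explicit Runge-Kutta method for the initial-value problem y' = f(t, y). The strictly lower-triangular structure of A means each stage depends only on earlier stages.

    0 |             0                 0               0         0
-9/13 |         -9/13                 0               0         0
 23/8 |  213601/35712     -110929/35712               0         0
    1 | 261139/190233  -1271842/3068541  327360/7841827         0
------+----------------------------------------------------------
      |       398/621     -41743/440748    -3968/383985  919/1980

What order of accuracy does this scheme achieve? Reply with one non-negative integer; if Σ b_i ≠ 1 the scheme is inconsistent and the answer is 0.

4

b = (398/621, -41743/440748, -3968/383985, 919/1980)
c = (0, -9/13, 23/8, 1)
Ac = (0, 0, 8533/3968, 374/919)
Σ b_i: 398/621·1 + (-41743/440748)·1 + (-3968/383985)·1 + 919/1980·1 = 1 ✓
b·c: (-41743/440748)·(-9/13) + (-3968/383985)·23/8 + 919/1980·1 = 1/2 ✓
b·c²: (-41743/440748)·81/169 + (-3968/383985)·529/64 + 919/1980·1 = 1/3 ✓
b·Ac: (-3968/383985)·8533/3968 + 919/1980·374/919 = 1/6 ✓
b·c³: (-41743/440748)·(-729/2197) + (-3968/383985)·12167/512 + 919/1980·1 = 1/4 ✓
b·(c∘Ac): (-3968/383985)·196259/31744 + 919/1980·374/919 = 1/8 ✓
b·Ac²: (-3968/383985)·(-76797/51584) + 919/1980·1749/11947 = 1/12 ✓
b·A²c: 919/1980·165/1838 = 1/24 ✓; 4 stages ⇒ order 4.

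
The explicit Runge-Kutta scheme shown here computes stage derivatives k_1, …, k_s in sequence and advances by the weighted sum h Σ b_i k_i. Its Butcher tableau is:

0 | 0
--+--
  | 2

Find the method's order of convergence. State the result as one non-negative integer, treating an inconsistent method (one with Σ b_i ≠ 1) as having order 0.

b = (2)
c = (0)
Σ b_i: 2·1 = 2 ≠ 1 ⇒ order 0.

0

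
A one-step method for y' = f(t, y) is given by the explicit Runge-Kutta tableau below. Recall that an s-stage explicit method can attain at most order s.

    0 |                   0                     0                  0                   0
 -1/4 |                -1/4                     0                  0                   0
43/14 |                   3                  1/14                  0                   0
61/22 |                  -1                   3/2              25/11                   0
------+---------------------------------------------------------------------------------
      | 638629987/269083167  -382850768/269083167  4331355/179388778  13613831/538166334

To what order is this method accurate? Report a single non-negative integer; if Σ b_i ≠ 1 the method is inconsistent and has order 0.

3

b = (638629987/269083167, -382850768/269083167, 4331355/179388778, 13613831/538166334)
c = (0, -1/4, 43/14, 61/22)
Ac = (0, 0, -1/56, 4069/616)
Σ b_i: 638629987/269083167·1 + (-382850768/269083167)·1 + 4331355/179388778·1 + 13613831/538166334·1 = 1 ✓
b·c: (-382850768/269083167)·(-1/4) + 4331355/179388778·43/14 + 13613831/538166334·61/22 = 1/2 ✓
b·c²: (-382850768/269083167)·1/16 + 4331355/179388778·1849/196 + 13613831/538166334·3721/484 = 1/3 ✓
b·Ac: 4331355/179388778·(-1/56) + 13613831/538166334·4069/616 = 1/6 ✓
b·c³: (-382850768/269083167)·(-1/64) + 4331355/179388778·79507/2744 + 13613831/538166334·226981/10648 = 69676599011/55251743624 ≠ 1/4 ⇒ order 3.
b·(c∘Ac): 4331355/179388778·(-43/784) + 13613831/538166334·248209/13552 = 1989030151/4305330672 ≠ 1/8
b·Ac²: 4331355/179388778·1/224 + 13613831/538166334·371417/17248 = 16420158479/30137314704 ≠ 1/12
b·A²c: 13613831/538166334·(-25/616) = -4420075/4305330672 ≠ 1/24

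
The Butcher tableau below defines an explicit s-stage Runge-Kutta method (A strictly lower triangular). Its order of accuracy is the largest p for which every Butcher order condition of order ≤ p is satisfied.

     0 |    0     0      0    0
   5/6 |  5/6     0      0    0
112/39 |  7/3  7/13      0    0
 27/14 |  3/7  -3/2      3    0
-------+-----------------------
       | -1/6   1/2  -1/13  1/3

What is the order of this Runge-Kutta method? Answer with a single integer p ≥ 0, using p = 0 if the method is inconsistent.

b = (-1/6, 1/2, -1/13, 1/3)
c = (0, 5/6, 112/39, 27/14)
Ac = (0, 0, 35/78, 383/52)
Σ b_i: (-1/6)·1 + 1/2·1 + (-1/13)·1 + 1/3·1 = 23/39 ≠ 1 ⇒ order 0.

0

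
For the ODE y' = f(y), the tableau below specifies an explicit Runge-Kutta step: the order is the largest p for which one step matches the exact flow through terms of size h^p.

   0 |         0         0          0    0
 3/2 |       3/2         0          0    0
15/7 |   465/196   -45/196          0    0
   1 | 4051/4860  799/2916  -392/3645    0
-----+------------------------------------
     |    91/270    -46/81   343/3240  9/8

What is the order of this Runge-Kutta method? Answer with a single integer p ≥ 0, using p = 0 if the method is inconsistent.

b = (91/270, -46/81, 343/3240, 9/8)
c = (0, 3/2, 15/7, 1)
Ac = (0, 0, -135/392, 13/72)
Σ b_i: 91/270·1 + (-46/81)·1 + 343/3240·1 + 9/8·1 = 1 ✓
b·c: (-46/81)·3/2 + 343/3240·15/7 + 9/8·1 = 1/2 ✓
b·c²: (-46/81)·9/4 + 343/3240·225/49 + 9/8·1 = 1/3 ✓
b·Ac: 343/3240·(-135/392) + 9/8·13/72 = 1/6 ✓
b·c³: (-46/81)·27/8 + 343/3240·3375/343 + 9/8·1 = 1/4 ✓
b·(c∘Ac): 343/3240·(-2025/2744) + 9/8·13/72 = 1/8 ✓
b·Ac²: 343/3240·(-405/784) + 9/8·53/432 = 1/12 ✓
b·A²c: 9/8·1/27 = 1/24 ✓; 4 stages ⇒ order 4.

4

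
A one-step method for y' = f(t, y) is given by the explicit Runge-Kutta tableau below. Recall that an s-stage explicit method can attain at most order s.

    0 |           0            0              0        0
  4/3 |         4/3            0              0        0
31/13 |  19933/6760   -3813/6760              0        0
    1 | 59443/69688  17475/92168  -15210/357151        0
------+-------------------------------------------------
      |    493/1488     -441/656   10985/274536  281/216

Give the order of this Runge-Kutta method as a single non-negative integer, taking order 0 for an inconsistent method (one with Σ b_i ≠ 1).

4

b = (493/1488, -441/656, 10985/274536, 281/216)
c = (0, 4/3, 31/13, 1)
Ac = (0, 0, -1271/1690, 85/562)
Σ b_i: 493/1488·1 + (-441/656)·1 + 10985/274536·1 + 281/216·1 = 1 ✓
b·c: (-441/656)·4/3 + 10985/274536·31/13 + 281/216·1 = 1/2 ✓
b·c²: (-441/656)·16/9 + 10985/274536·961/169 + 281/216·1 = 1/3 ✓
b·Ac: 10985/274536·(-1271/1690) + 281/216·85/562 = 1/6 ✓
b·c³: (-441/656)·64/27 + 10985/274536·29791/2197 + 281/216·1 = 1/4 ✓
b·(c∘Ac): 10985/274536·(-39401/21970) + 281/216·85/562 = 1/8 ✓
b·Ac²: 10985/274536·(-2542/2535) + 281/216·80/843 = 1/12 ✓
b·A²c: 281/216·9/281 = 1/24 ✓; 4 stages ⇒ order 4.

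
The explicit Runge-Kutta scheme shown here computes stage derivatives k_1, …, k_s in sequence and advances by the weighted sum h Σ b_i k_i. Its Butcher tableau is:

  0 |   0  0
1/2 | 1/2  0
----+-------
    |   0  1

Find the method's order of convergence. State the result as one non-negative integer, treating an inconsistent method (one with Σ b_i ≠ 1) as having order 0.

b = (0, 1)
c = (0, 1/2)
Σ b_i: 1·1 = 1 ✓
b·c: 1·1/2 = 1/2 ✓; 2 stages ⇒ order 2.

2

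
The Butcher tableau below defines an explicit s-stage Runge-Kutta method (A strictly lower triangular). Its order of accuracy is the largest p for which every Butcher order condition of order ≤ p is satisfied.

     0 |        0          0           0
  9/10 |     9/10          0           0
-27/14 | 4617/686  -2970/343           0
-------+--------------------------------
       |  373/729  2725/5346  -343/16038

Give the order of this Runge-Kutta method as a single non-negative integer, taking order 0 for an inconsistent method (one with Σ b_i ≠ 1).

3

b = (373/729, 2725/5346, -343/16038)
c = (0, 9/10, -27/14)
Ac = (0, 0, -2673/343)
Σ b_i: 373/729·1 + 2725/5346·1 + (-343/16038)·1 = 1 ✓
b·c: 2725/5346·9/10 + (-343/16038)·(-27/14) = 1/2 ✓
b·c²: 2725/5346·81/100 + (-343/16038)·729/196 = 1/3 ✓
b·Ac: (-343/16038)·(-2673/343) = 1/6 ✓; 3 stages ⇒ order 3.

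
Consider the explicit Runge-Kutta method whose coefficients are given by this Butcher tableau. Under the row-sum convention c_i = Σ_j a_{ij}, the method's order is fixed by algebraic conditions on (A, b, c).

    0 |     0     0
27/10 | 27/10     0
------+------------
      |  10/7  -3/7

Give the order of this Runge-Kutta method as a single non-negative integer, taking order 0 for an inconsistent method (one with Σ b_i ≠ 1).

1

b = (10/7, -3/7)
c = (0, 27/10)
Σ b_i: 10/7·1 + (-3/7)·1 = 1 ✓
b·c: (-3/7)·27/10 = -81/70 ≠ 1/2 ⇒ order 1.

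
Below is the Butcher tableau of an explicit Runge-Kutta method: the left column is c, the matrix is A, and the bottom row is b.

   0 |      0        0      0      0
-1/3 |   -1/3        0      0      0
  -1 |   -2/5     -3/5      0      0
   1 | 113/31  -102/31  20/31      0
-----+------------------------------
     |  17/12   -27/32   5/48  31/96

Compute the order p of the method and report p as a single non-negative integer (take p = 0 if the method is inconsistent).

4

b = (17/12, -27/32, 5/48, 31/96)
c = (0, -1/3, -1, 1)
Ac = (0, 0, 1/5, 14/31)
Σ b_i: 17/12·1 + (-27/32)·1 + 5/48·1 + 31/96·1 = 1 ✓
b·c: (-27/32)·(-1/3) + 5/48·(-1) + 31/96·1 = 1/2 ✓
b·c²: (-27/32)·1/9 + 5/48·1 + 31/96·1 = 1/3 ✓
b·Ac: 5/48·1/5 + 31/96·14/31 = 1/6 ✓
b·c³: (-27/32)·(-1/27) + 5/48·(-1) + 31/96·1 = 1/4 ✓
b·(c∘Ac): 5/48·(-1/5) + 31/96·14/31 = 1/8 ✓
b·Ac²: 5/48·(-1/15) + 31/96·26/93 = 1/12 ✓
b·A²c: 31/96·4/31 = 1/24 ✓; 4 stages ⇒ order 4.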